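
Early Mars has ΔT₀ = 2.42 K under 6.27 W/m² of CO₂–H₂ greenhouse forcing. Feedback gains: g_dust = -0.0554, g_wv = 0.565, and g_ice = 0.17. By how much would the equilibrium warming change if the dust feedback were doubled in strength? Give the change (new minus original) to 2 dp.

Original: g = 0.6796, ΔT = 2.42/(1−0.6796) = 7.5531 K.
With doubled dust: g' = 0.6242, ΔT' = 2.42/(1−0.6242) = 6.4396 K.
Change = 6.4396 − 7.5531 = -1.11 K.

-1.11 K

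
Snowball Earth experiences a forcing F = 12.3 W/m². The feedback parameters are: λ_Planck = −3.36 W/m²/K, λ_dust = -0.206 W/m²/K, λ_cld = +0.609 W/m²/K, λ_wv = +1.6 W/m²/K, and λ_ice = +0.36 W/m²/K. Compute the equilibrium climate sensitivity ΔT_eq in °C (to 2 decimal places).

12.34 °C

Net feedback parameter λ = (−3.36) + (-0.206) + (+0.609) + (+1.6) + (+0.36) = -0.997 W/m²/K.
ΔT = −F/λ = −12.3/(-0.997) = 12.34 °C.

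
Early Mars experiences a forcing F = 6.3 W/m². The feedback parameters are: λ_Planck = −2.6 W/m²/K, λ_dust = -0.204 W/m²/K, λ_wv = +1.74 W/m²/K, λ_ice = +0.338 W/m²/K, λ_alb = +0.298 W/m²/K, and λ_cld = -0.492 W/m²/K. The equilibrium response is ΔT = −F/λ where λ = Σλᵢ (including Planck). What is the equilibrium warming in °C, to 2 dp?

Net feedback parameter λ = (−2.6) + (-0.204) + (+1.74) + (+0.338) + (+0.298) + (-0.492) = -0.92 W/m²/K.
ΔT = −F/λ = −6.3/(-0.92) = 6.85 °C.

6.85 °C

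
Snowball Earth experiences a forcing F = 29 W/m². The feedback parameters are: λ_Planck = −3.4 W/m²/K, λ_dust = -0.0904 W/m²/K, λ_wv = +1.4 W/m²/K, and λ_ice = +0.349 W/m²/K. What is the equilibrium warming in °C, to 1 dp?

Net feedback parameter λ = (−3.4) + (-0.0904) + (+1.4) + (+0.349) = -1.7414 W/m²/K.
ΔT = −F/λ = −29/(-1.7414) = 16.7 °C.

16.7 °C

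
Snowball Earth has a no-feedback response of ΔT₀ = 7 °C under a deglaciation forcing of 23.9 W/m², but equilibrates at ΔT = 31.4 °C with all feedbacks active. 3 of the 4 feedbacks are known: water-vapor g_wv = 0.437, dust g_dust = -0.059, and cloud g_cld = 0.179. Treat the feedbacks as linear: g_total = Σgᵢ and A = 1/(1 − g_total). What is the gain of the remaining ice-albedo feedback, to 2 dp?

0.22

Amplification A = ΔT/ΔT₀ = 31.4/7 = 4.486.
Total gain g = 1 − 1/A = 1 − 1/4.486 = 0.7771.
Known gains sum to 0.437 − 0.059 + 0.179 = 0.557.
g_ice = 0.7771 − 0.557 = 0.22.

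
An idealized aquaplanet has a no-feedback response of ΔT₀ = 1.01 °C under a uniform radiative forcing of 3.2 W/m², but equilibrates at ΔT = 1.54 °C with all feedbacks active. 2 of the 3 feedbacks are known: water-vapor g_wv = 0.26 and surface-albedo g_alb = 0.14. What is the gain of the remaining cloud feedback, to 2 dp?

Amplification A = ΔT/ΔT₀ = 1.54/1.01 = 1.525.
Total gain g = 1 − 1/A = 1 − 1/1.525 = 0.3443.
Known gains sum to 0.26 + 0.14 = 0.4.
g_cld = 0.3443 − 0.4 = -0.06.

-0.06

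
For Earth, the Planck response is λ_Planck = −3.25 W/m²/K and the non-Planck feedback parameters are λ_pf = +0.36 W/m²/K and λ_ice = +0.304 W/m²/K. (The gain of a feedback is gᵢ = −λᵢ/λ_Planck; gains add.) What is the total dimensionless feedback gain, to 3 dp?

0.204

Convert to gains: g_pf = 0.36/3.25 = 0.1108; g_ice = 0.304/3.25 = 0.09354.
Total gain g = 0.20434.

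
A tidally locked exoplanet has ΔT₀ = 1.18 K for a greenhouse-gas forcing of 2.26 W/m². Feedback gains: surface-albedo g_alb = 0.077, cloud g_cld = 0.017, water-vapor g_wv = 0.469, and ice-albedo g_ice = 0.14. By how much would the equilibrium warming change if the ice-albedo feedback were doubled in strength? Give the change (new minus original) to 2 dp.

Original: g = 0.703, ΔT = 1.18/(1−0.703) = 3.9731 K.
With doubled ice-albedo: g' = 0.843, ΔT' = 1.18/(1−0.843) = 7.5159 K.
Change = 7.5159 − 3.9731 = 3.54 K.

3.54 K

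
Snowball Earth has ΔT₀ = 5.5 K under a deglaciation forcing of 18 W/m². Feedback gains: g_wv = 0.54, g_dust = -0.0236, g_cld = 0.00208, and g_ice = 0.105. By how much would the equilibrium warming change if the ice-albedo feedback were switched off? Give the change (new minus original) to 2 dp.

Original: g = 0.62348, ΔT = 5.5/(1−0.62348) = 14.6075 K.
Without ice-albedo: g' = 0.51848, ΔT' = 5.5/(1−0.51848) = 11.4222 K.
Change = 11.4222 − 14.6075 = -3.19 K.

-3.19 K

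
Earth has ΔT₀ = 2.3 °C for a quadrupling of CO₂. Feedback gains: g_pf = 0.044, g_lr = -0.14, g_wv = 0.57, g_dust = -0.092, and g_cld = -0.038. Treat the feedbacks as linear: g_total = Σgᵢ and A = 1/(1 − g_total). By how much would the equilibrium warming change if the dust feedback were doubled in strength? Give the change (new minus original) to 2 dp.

-0.43 °C

Original: g = 0.344, ΔT = 2.3/(1−0.344) = 3.5061 °C.
With doubled dust: g' = 0.252, ΔT' = 2.3/(1−0.252) = 3.0749 °C.
Change = 3.0749 − 3.5061 = -0.43 °C.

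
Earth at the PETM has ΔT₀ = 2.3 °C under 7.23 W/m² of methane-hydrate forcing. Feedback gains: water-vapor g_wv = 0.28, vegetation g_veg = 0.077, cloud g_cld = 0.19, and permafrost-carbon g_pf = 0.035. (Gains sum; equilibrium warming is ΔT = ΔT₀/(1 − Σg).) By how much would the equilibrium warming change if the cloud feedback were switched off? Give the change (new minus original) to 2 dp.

-1.72 °C

Original: g = 0.582, ΔT = 2.3/(1−0.582) = 5.5024 °C.
Without cloud: g' = 0.392, ΔT' = 2.3/(1−0.392) = 3.7829 °C.
Change = 3.7829 − 5.5024 = -1.72 °C.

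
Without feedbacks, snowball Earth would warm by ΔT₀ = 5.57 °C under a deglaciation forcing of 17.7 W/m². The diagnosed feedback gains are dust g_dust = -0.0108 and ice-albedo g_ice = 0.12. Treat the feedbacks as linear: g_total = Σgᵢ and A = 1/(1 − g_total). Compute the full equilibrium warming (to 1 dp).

Total gain g = -0.0108 + 0.12 = 0.1092.
Amplification A = 1/(1 − 0.1092) = 1.123.
ΔT = 5.57 × 1.123 = 6.3 °C.

6.3 °C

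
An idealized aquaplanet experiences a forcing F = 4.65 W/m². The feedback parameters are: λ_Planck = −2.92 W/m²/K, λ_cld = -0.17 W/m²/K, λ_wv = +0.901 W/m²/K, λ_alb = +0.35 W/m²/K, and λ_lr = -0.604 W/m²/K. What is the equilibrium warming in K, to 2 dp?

1.90 K

Net feedback parameter λ = (−2.92) + (-0.17) + (+0.901) + (+0.35) + (-0.604) = -2.443 W/m²/K.
ΔT = −F/λ = −4.65/(-2.443) = 1.90 K.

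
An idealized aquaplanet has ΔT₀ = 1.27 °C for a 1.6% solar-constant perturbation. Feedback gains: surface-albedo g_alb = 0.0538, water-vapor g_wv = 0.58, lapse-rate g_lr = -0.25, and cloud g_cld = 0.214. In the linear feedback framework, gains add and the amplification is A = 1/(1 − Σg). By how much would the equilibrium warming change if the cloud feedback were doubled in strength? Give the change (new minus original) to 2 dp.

3.59 °C

Original: g = 0.5978, ΔT = 1.27/(1−0.5978) = 3.1576 °C.
With doubled cloud: g' = 0.8118, ΔT' = 1.27/(1−0.8118) = 6.7481 °C.
Change = 6.7481 − 3.1576 = 3.59 °C.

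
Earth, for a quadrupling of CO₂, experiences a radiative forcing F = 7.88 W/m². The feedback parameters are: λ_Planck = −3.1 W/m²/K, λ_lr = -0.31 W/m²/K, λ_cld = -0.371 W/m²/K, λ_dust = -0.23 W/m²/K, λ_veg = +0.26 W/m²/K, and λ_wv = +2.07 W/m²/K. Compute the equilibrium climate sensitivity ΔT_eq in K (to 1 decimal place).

Net feedback parameter λ = (−3.1) + (-0.31) + (-0.371) + (-0.23) + (+0.26) + (+2.07) = -1.681 W/m²/K.
ΔT = −F/λ = −7.88/(-1.681) = 4.7 K.

4.7 K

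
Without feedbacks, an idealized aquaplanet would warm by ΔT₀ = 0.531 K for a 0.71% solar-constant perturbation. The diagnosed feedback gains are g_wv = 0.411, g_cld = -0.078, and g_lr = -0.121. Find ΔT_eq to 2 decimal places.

Total gain g = 0.411 − 0.078 − 0.121 = 0.212.
Amplification A = 1/(1 − 0.212) = 1.269.
ΔT = 0.531 × 1.269 = 0.67 K.

0.67 K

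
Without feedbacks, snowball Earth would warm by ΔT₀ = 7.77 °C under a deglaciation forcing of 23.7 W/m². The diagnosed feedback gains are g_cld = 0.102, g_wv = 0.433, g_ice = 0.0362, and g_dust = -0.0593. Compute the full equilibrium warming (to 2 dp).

Total gain g = 0.102 + 0.433 + 0.0362 − 0.0593 = 0.5119.
Amplification A = 1/(1 − 0.5119) = 2.049.
ΔT = 7.77 × 2.049 = 15.92 °C.

15.92 °C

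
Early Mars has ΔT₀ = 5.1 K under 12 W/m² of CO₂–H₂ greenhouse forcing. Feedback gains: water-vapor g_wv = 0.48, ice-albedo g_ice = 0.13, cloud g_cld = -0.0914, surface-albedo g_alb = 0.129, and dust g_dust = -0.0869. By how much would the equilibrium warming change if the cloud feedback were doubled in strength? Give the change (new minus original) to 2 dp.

Original: g = 0.5607, ΔT = 5.1/(1−0.5607) = 11.6094 K.
With doubled cloud: g' = 0.4693, ΔT' = 5.1/(1−0.4693) = 9.6099 K.
Change = 9.6099 − 11.6094 = -2.00 K.

-2.00 K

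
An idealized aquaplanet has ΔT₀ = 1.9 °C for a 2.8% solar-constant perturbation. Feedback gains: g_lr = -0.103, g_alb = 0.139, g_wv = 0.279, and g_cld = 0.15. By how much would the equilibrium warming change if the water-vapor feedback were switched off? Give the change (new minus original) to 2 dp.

-1.22 °C

Original: g = 0.465, ΔT = 1.9/(1−0.465) = 3.5514 °C.
Without water-vapor: g' = 0.186, ΔT' = 1.9/(1−0.186) = 2.3342 °C.
Change = 2.3342 − 3.5514 = -1.22 °C.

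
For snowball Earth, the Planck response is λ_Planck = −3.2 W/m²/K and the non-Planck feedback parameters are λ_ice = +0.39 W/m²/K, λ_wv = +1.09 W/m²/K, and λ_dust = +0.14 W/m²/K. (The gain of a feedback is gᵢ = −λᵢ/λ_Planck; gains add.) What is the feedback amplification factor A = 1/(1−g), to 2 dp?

2.03

Convert to gains: g_ice = 0.39/3.2 = 0.1219; g_wv = 1.09/3.2 = 0.3406; g_dust = 0.14/3.2 = 0.04375.
Total gain g = 0.50625.
A = 1/(1 − 0.50625) = 2.03.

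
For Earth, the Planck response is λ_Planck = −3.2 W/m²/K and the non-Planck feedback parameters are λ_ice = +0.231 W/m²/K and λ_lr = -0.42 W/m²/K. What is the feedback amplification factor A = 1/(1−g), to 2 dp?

0.94

Convert to gains: g_ice = 0.231/3.2 = 0.07219; g_lr = -0.42/3.2 = -0.1312.
Total gain g = -0.05901.
A = 1/(1 + 0.05901) = 0.94.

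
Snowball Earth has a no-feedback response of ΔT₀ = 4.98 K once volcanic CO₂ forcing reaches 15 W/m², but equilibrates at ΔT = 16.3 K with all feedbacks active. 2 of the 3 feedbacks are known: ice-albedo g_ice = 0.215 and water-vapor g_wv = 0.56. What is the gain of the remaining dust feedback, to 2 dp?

-0.08

Amplification A = ΔT/ΔT₀ = 16.3/4.98 = 3.273.
Total gain g = 1 − 1/A = 1 − 1/3.273 = 0.6945.
Known gains sum to 0.215 + 0.56 = 0.775.
g_dust = 0.6945 − 0.775 = -0.08.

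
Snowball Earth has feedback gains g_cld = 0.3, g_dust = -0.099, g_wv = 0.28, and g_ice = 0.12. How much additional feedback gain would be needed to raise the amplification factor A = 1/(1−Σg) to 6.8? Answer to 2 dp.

0.25

Current total gain = 0.601.
Target gain for A = 6.8: g* = 1 − 1/6.8 = 0.8529.
Additional gain needed = 0.8529 − 0.601 = 0.25.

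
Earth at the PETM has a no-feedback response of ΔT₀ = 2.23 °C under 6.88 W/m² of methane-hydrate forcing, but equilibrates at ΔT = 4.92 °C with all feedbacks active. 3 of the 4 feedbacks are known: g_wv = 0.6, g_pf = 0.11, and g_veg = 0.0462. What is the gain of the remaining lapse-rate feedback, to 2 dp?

-0.21

Amplification A = ΔT/ΔT₀ = 4.92/2.23 = 2.206.
Total gain g = 1 − 1/A = 1 − 1/2.206 = 0.5467.
Known gains sum to 0.6 + 0.11 + 0.0462 = 0.7562.
g_lr = 0.5467 − 0.7562 = -0.21.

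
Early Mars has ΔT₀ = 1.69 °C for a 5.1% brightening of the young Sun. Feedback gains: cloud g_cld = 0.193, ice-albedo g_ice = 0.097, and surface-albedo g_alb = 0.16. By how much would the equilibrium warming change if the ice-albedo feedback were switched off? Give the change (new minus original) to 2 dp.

-0.46 °C

Original: g = 0.45, ΔT = 1.69/(1−0.45) = 3.0727 °C.
Without ice-albedo: g' = 0.353, ΔT' = 1.69/(1−0.353) = 2.6121 °C.
Change = 2.6121 − 3.0727 = -0.46 °C.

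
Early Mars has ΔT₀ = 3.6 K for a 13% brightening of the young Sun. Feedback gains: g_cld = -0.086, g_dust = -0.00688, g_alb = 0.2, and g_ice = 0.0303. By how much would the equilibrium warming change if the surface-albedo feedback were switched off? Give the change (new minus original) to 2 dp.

-0.79 K

Original: g = 0.13742, ΔT = 3.6/(1−0.13742) = 4.1735 K.
Without surface-albedo: g' = -0.06258, ΔT' = 3.6/(1+0.06258) = 3.3880 K.
Change = 3.3880 − 4.1735 = -0.79 K.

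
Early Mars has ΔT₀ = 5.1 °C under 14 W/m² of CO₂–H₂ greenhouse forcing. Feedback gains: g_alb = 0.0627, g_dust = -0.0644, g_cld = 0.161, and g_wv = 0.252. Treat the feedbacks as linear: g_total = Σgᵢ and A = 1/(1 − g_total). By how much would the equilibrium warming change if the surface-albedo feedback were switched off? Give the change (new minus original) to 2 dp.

-0.83 °C

Original: g = 0.4113, ΔT = 5.1/(1−0.4113) = 8.6632 °C.
Without surface-albedo: g' = 0.3486, ΔT' = 5.1/(1−0.3486) = 7.8293 °C.
Change = 7.8293 − 8.6632 = -0.83 °C.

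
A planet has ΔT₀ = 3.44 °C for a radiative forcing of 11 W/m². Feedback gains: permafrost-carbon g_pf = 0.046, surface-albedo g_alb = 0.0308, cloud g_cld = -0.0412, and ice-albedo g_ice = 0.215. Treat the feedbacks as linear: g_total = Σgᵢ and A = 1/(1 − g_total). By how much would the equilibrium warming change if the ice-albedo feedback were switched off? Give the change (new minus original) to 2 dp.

-1.02 °C

Original: g = 0.2506, ΔT = 3.44/(1−0.2506) = 4.5903 °C.
Without ice-albedo: g' = 0.0356, ΔT' = 3.44/(1−0.0356) = 3.5670 °C.
Change = 3.5670 − 4.5903 = -1.02 °C.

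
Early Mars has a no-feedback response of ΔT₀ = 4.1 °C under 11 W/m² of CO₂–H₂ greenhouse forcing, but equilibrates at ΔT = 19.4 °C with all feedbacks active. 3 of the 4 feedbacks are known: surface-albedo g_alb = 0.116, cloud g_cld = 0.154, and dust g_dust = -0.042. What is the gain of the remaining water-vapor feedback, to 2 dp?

Amplification A = ΔT/ΔT₀ = 19.4/4.1 = 4.732.
Total gain g = 1 − 1/A = 1 − 1/4.732 = 0.7887.
Known gains sum to 0.116 + 0.154 − 0.042 = 0.228.
g_wv = 0.7887 − 0.228 = 0.56.

0.56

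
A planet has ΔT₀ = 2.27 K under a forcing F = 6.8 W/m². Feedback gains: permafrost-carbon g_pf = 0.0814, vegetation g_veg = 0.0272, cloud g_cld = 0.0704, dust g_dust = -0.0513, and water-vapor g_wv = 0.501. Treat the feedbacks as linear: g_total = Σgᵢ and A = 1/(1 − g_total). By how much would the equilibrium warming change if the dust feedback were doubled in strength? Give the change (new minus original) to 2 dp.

-0.74 K

Original: g = 0.6287, ΔT = 2.27/(1−0.6287) = 6.1137 K.
With doubled dust: g' = 0.5774, ΔT' = 2.27/(1−0.5774) = 5.3715 K.
Change = 5.3715 − 6.1137 = -0.74 K.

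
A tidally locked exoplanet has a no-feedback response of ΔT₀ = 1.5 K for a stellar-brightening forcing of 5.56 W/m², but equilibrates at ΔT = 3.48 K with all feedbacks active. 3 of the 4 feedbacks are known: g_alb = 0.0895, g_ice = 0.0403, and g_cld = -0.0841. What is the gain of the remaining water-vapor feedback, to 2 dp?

0.52

Amplification A = ΔT/ΔT₀ = 3.48/1.5 = 2.32.
Total gain g = 1 − 1/A = 1 − 1/2.32 = 0.569.
Known gains sum to 0.0895 + 0.0403 − 0.0841 = 0.0457.
g_wv = 0.569 − 0.0457 = 0.52.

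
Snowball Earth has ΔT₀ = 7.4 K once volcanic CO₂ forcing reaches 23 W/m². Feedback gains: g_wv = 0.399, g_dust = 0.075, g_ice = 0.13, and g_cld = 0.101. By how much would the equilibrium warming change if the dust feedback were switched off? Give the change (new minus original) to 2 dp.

-5.08 K

Original: g = 0.705, ΔT = 7.4/(1−0.705) = 25.0847 K.
Without dust: g' = 0.63, ΔT' = 7.4/(1−0.63) = 20.0000 K.
Change = 20.0000 − 25.0847 = -5.08 K.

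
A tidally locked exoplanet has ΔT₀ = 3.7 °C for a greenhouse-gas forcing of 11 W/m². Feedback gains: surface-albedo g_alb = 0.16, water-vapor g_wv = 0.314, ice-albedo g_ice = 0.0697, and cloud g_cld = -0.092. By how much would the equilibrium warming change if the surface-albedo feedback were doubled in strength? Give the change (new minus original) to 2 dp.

Original: g = 0.4517, ΔT = 3.7/(1−0.4517) = 6.7481 °C.
With doubled surface-albedo: g' = 0.6117, ΔT' = 3.7/(1−0.6117) = 9.5287 °C.
Change = 9.5287 − 6.7481 = 2.78 °C.

2.78 °C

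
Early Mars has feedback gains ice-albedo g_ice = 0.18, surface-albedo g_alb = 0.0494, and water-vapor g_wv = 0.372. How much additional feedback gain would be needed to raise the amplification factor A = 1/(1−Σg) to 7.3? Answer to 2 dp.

Current total gain = 0.6014.
Target gain for A = 7.3: g* = 1 − 1/7.3 = 0.863.
Additional gain needed = 0.863 − 0.6014 = 0.26.

0.26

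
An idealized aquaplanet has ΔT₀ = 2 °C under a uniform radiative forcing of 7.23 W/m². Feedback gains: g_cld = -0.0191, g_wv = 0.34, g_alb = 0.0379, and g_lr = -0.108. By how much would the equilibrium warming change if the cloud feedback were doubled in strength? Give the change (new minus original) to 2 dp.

-0.07 °C

Original: g = 0.2508, ΔT = 2/(1−0.2508) = 2.6695 °C.
With doubled cloud: g' = 0.2317, ΔT' = 2/(1−0.2317) = 2.6031 °C.
Change = 2.6031 − 2.6695 = -0.07 °C.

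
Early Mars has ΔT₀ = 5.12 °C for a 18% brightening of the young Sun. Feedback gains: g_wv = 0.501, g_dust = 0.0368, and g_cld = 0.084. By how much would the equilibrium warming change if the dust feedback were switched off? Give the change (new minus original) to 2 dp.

-1.20 °C

Original: g = 0.6218, ΔT = 5.12/(1−0.6218) = 13.5378 °C.
Without dust: g' = 0.585, ΔT' = 5.12/(1−0.585) = 12.3373 °C.
Change = 12.3373 − 13.5378 = -1.20 °C.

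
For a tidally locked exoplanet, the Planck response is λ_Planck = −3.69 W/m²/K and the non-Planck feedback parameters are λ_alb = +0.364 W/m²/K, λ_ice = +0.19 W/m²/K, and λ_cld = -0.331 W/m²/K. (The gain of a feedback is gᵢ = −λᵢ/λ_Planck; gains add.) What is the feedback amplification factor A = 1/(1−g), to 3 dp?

Convert to gains: g_alb = 0.364/3.69 = 0.09864; g_ice = 0.19/3.69 = 0.05149; g_cld = -0.331/3.69 = -0.0897.
Total gain g = 0.06043.
A = 1/(1 − 0.06043) = 1.064.

1.064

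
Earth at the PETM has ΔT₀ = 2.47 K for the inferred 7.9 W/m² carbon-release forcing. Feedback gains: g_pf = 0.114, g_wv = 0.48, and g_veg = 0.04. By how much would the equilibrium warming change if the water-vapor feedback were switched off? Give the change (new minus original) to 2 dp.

-3.83 K

Original: g = 0.634, ΔT = 2.47/(1−0.634) = 6.7486 K.
Without water-vapor: g' = 0.154, ΔT' = 2.47/(1−0.154) = 2.9196 K.
Change = 2.9196 − 6.7486 = -3.83 K.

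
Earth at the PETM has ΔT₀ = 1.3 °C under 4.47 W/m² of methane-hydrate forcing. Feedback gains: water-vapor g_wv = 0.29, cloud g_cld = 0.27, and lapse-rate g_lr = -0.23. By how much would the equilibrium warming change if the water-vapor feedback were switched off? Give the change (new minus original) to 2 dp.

-0.59 °C

Original: g = 0.33, ΔT = 1.3/(1−0.33) = 1.9403 °C.
Without water-vapor: g' = 0.04, ΔT' = 1.3/(1−0.04) = 1.3542 °C.
Change = 1.3542 − 1.9403 = -0.59 °C.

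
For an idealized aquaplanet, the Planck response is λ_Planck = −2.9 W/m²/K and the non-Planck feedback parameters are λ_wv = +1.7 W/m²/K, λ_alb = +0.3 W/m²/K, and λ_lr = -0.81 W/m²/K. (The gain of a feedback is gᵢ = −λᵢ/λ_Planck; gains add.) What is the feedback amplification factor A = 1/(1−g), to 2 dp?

1.70

Convert to gains: g_wv = 1.7/2.9 = 0.5862; g_alb = 0.3/2.9 = 0.1034; g_lr = -0.81/2.9 = -0.2793.
Total gain g = 0.4103.
A = 1/(1 − 0.4103) = 1.70.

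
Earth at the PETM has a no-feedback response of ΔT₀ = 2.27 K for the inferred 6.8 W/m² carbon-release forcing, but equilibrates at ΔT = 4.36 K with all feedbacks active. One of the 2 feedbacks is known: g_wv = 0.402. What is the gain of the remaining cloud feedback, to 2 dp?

Amplification A = ΔT/ΔT₀ = 4.36/2.27 = 1.921.
Total gain g = 1 − 1/A = 1 − 1/1.921 = 0.4794.
The known gain is 0.402.
g_cld = 0.4794 − 0.402 = 0.08.

0.08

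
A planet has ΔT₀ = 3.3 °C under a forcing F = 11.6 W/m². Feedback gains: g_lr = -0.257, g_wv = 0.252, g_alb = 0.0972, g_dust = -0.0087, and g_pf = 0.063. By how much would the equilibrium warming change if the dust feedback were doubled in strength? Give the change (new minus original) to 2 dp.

-0.04 °C

Original: g = 0.1465, ΔT = 3.3/(1−0.1465) = 3.8664 °C.
With doubled dust: g' = 0.1378, ΔT' = 3.3/(1−0.1378) = 3.8274 °C.
Change = 3.8274 − 3.8664 = -0.04 °C.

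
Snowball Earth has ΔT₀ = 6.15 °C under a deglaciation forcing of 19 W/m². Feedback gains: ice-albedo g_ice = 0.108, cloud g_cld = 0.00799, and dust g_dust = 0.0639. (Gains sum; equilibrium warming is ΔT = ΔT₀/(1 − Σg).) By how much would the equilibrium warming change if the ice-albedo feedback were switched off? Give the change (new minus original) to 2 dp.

Original: g = 0.17989, ΔT = 6.15/(1−0.17989) = 7.4990 °C.
Without ice-albedo: g' = 0.07189, ΔT' = 6.15/(1−0.07189) = 6.6264 °C.
Change = 6.6264 − 7.4990 = -0.87 °C.

-0.87 °C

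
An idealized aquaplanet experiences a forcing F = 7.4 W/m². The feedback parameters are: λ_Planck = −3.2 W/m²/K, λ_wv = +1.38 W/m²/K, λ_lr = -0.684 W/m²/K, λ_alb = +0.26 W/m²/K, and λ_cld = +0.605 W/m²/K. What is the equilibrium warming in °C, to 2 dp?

4.51 °C

Net feedback parameter λ = (−3.2) + (+1.38) + (-0.684) + (+0.26) + (+0.605) = -1.639 W/m²/K.
ΔT = −F/λ = −7.4/(-1.639) = 4.51 °C.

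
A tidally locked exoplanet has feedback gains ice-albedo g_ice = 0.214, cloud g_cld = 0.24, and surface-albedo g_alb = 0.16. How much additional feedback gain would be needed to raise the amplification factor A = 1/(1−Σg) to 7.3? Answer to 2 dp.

Current total gain = 0.614.
Target gain for A = 7.3: g* = 1 − 1/7.3 = 0.863.
Additional gain needed = 0.863 − 0.614 = 0.25.

0.25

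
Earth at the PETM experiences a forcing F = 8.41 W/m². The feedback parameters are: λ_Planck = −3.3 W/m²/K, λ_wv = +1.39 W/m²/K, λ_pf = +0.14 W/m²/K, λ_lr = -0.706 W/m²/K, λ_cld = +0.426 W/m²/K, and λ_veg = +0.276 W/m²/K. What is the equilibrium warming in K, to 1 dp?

4.7 K

Net feedback parameter λ = (−3.3) + (+1.39) + (+0.14) + (-0.706) + (+0.426) + (+0.276) = -1.774 W/m²/K.
ΔT = −F/λ = −8.41/(-1.774) = 4.7 K.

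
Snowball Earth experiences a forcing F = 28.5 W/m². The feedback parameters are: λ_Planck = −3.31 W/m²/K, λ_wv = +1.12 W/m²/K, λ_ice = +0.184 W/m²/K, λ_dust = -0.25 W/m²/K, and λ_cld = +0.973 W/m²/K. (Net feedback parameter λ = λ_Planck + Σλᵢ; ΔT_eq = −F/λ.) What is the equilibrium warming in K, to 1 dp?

22.2 K

Net feedback parameter λ = (−3.31) + (+1.12) + (+0.184) + (-0.25) + (+0.973) = -1.283 W/m²/K.
ΔT = −F/λ = −28.5/(-1.283) = 22.2 K.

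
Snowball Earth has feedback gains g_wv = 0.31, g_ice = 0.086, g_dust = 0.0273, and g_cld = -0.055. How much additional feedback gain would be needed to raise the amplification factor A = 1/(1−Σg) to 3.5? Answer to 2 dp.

Current total gain = 0.3683.
Target gain for A = 3.5: g* = 1 − 1/3.5 = 0.7143.
Additional gain needed = 0.7143 − 0.3683 = 0.35.

0.35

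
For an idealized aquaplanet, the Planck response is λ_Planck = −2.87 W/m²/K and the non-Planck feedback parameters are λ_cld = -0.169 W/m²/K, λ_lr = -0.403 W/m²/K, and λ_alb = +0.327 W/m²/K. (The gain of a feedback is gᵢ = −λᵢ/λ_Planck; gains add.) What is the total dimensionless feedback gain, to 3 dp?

Convert to gains: g_cld = -0.169/2.87 = -0.05889; g_lr = -0.403/2.87 = -0.1404; g_alb = 0.327/2.87 = 0.1139.
Total gain g = -0.08539.

-0.085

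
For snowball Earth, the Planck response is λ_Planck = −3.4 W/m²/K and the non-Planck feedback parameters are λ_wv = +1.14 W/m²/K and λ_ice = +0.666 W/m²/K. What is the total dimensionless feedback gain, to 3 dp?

0.531

Convert to gains: g_wv = 1.14/3.4 = 0.3353; g_ice = 0.666/3.4 = 0.1959.
Total gain g = 0.5312.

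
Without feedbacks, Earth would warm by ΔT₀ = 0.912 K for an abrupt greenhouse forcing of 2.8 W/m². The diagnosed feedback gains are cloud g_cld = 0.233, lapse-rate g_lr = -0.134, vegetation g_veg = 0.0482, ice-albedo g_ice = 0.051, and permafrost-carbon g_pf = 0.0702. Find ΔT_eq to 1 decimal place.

Total gain g = 0.233 − 0.134 + 0.0482 + 0.051 + 0.0702 = 0.2684.
Amplification A = 1/(1 − 0.2684) = 1.367.
ΔT = 0.912 × 1.367 = 1.2 K.

1.2 K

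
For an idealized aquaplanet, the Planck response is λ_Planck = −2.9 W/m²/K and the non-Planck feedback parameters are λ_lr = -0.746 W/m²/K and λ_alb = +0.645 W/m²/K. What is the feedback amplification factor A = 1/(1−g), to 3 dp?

Convert to gains: g_lr = -0.746/2.9 = -0.2572; g_alb = 0.645/2.9 = 0.2224.
Total gain g = -0.0348.
A = 1/(1 + 0.0348) = 0.966.

0.966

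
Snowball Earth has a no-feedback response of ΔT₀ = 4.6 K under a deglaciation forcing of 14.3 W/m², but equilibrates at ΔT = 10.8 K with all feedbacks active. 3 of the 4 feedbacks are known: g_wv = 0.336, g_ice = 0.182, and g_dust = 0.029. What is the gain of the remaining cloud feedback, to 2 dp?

0.03

Amplification A = ΔT/ΔT₀ = 10.8/4.6 = 2.348.
Total gain g = 1 − 1/A = 1 − 1/2.348 = 0.5741.
Known gains sum to 0.336 + 0.182 + 0.029 = 0.547.
g_cld = 0.5741 − 0.547 = 0.03.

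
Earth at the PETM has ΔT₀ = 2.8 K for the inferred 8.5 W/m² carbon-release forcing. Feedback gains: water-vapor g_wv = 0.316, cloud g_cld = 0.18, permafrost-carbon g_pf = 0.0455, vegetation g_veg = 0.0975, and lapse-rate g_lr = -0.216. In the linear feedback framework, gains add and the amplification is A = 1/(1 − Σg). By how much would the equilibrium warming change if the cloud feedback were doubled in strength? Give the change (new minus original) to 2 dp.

2.20 K

Original: g = 0.423, ΔT = 2.8/(1−0.423) = 4.8527 K.
With doubled cloud: g' = 0.603, ΔT' = 2.8/(1−0.603) = 7.0529 K.
Change = 7.0529 − 4.8527 = 2.20 K.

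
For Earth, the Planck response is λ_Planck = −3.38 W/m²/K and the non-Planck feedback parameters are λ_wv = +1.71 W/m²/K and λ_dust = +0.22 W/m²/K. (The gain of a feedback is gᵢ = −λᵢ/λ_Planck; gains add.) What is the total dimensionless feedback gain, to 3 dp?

0.571

Convert to gains: g_wv = 1.71/3.38 = 0.5059; g_dust = 0.22/3.38 = 0.06509.
Total gain g = 0.57099.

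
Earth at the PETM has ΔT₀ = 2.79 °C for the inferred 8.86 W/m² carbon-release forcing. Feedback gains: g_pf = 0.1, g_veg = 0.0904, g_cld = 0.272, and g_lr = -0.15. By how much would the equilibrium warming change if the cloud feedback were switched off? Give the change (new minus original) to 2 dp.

-1.15 °C

Original: g = 0.3124, ΔT = 2.79/(1−0.3124) = 4.0576 °C.
Without cloud: g' = 0.0404, ΔT' = 2.79/(1−0.0404) = 2.9075 °C.
Change = 2.9075 − 4.0576 = -1.15 °C.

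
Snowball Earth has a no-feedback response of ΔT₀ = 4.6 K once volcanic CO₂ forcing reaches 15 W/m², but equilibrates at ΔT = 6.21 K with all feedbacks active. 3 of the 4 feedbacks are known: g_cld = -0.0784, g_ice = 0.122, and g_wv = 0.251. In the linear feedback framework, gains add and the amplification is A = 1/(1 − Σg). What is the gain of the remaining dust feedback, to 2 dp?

Amplification A = ΔT/ΔT₀ = 6.21/4.6 = 1.35.
Total gain g = 1 − 1/A = 1 − 1/1.35 = 0.2593.
Known gains sum to -0.0784 + 0.122 + 0.251 = 0.2946.
g_dust = 0.2593 − 0.2946 = -0.04.

-0.04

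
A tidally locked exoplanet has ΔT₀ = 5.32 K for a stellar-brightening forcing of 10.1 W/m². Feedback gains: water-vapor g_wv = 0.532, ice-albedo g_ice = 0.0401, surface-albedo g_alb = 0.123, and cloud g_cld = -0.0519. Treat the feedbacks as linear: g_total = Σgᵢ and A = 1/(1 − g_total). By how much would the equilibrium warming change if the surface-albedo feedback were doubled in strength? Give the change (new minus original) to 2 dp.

Original: g = 0.6432, ΔT = 5.32/(1−0.6432) = 14.9103 K.
With doubled surface-albedo: g' = 0.7662, ΔT' = 5.32/(1−0.7662) = 22.7545 K.
Change = 22.7545 − 14.9103 = 7.84 K.

7.84 K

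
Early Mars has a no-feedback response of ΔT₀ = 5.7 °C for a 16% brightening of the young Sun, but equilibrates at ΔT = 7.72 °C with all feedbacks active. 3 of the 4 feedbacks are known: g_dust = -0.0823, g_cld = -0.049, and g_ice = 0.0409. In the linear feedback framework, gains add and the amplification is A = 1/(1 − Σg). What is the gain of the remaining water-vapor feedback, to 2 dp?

Amplification A = ΔT/ΔT₀ = 7.72/5.7 = 1.354.
Total gain g = 1 − 1/A = 1 − 1/1.354 = 0.2614.
Known gains sum to -0.0823 − 0.049 + 0.0409 = -0.0904.
g_wv = 0.2614 + 0.0904 = 0.35.

0.35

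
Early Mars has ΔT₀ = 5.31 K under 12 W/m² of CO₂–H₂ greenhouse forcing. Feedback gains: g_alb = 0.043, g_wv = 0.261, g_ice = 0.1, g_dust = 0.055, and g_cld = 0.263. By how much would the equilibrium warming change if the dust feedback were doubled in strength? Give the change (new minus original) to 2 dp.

Original: g = 0.722, ΔT = 5.31/(1−0.722) = 19.1007 K.
With doubled dust: g' = 0.777, ΔT' = 5.31/(1−0.777) = 23.8117 K.
Change = 23.8117 − 19.1007 = 4.71 K.

4.71 K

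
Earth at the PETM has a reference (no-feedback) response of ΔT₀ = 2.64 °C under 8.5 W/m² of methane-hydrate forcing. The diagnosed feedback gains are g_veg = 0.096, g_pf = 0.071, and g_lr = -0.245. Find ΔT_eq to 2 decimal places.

Total gain g = 0.096 + 0.071 − 0.245 = -0.078.
Amplification A = 1/(1 + 0.078) = 0.9276.
ΔT = 2.64 × 0.9276 = 2.45 °C.

2.45 °C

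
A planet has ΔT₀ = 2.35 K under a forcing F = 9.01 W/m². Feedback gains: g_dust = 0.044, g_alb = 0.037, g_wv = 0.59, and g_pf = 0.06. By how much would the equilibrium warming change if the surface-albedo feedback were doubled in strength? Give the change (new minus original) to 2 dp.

1.39 K

Original: g = 0.731, ΔT = 2.35/(1−0.731) = 8.7361 K.
With doubled surface-albedo: g' = 0.768, ΔT' = 2.35/(1−0.768) = 10.1293 K.
Change = 10.1293 − 8.7361 = 1.39 K.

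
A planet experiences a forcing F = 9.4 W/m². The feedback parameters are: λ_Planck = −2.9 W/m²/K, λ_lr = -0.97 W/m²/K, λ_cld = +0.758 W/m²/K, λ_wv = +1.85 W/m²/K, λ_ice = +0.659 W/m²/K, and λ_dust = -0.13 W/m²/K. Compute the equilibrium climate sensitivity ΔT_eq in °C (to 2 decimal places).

12.82 °C

Net feedback parameter λ = (−2.9) + (-0.97) + (+0.758) + (+1.85) + (+0.659) + (-0.13) = -0.733 W/m²/K.
ΔT = −F/λ = −9.4/(-0.733) = 12.82 °C.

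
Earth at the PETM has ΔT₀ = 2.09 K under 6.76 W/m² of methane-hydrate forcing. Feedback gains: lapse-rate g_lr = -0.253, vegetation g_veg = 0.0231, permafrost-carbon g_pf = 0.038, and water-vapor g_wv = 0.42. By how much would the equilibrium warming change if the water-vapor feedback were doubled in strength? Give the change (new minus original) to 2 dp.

3.23 K

Original: g = 0.2281, ΔT = 2.09/(1−0.2281) = 2.7076 K.
With doubled water-vapor: g' = 0.6481, ΔT' = 2.09/(1−0.6481) = 5.9392 K.
Change = 5.9392 − 2.7076 = 3.23 K.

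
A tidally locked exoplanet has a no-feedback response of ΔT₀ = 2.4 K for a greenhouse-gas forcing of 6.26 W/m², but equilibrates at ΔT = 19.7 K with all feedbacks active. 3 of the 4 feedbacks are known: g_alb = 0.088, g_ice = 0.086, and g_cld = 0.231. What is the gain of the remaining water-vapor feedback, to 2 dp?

Amplification A = ΔT/ΔT₀ = 19.7/2.4 = 8.208.
Total gain g = 1 − 1/A = 1 − 1/8.208 = 0.8782.
Known gains sum to 0.088 + 0.086 + 0.231 = 0.405.
g_wv = 0.8782 − 0.405 = 0.47.

0.47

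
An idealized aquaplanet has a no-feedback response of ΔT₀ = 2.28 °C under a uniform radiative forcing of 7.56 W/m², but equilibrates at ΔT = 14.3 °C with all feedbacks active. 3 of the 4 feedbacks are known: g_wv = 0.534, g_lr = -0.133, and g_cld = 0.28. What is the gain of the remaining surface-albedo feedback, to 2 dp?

0.16

Amplification A = ΔT/ΔT₀ = 14.3/2.28 = 6.272.
Total gain g = 1 − 1/A = 1 − 1/6.272 = 0.8406.
Known gains sum to 0.534 − 0.133 + 0.28 = 0.681.
g_alb = 0.8406 − 0.681 = 0.16.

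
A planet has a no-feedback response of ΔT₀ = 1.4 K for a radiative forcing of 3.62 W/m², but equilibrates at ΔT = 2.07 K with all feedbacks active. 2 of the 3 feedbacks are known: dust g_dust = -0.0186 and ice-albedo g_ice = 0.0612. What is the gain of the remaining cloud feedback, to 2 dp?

Amplification A = ΔT/ΔT₀ = 2.07/1.4 = 1.479.
Total gain g = 1 − 1/A = 1 − 1/1.479 = 0.3239.
Known gains sum to -0.0186 + 0.0612 = 0.0426.
g_cld = 0.3239 − 0.0426 = 0.28.

0.28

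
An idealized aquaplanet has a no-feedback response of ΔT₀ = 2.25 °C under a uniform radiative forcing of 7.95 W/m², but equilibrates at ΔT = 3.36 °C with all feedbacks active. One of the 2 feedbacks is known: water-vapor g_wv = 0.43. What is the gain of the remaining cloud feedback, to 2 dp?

Amplification A = ΔT/ΔT₀ = 3.36/2.25 = 1.493.
Total gain g = 1 − 1/A = 1 − 1/1.493 = 0.3302.
The known gain is 0.43.
g_cld = 0.3302 − 0.43 = -0.10.

-0.10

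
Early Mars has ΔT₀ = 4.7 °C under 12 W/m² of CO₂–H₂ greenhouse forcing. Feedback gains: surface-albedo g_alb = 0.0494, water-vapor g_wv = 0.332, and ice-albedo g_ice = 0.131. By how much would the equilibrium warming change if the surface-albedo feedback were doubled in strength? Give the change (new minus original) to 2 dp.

1.09 °C

Original: g = 0.5124, ΔT = 4.7/(1−0.5124) = 9.6390 °C.
With doubled surface-albedo: g' = 0.5618, ΔT' = 4.7/(1−0.5618) = 10.7257 °C.
Change = 10.7257 − 9.6390 = 1.09 °C.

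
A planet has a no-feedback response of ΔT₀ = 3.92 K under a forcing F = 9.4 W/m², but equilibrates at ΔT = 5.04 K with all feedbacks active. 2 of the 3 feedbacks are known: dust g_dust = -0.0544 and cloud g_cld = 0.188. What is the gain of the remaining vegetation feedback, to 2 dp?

0.09

Amplification A = ΔT/ΔT₀ = 5.04/3.92 = 1.286.
Total gain g = 1 − 1/A = 1 − 1/1.286 = 0.2224.
Known gains sum to -0.0544 + 0.188 = 0.1336.
g_veg = 0.2224 − 0.1336 = 0.09.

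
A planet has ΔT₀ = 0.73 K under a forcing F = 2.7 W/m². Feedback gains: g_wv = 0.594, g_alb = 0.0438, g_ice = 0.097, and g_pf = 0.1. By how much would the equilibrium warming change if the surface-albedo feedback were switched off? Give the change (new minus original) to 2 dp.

-0.93 K

Original: g = 0.8348, ΔT = 0.73/(1−0.8348) = 4.4189 K.
Without surface-albedo: g' = 0.791, ΔT' = 0.73/(1−0.791) = 3.4928 K.
Change = 3.4928 − 4.4189 = -0.93 K.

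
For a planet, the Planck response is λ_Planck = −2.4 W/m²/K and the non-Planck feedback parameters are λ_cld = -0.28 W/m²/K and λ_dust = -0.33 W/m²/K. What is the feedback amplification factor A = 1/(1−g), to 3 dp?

Convert to gains: g_cld = -0.28/2.4 = -0.1167; g_dust = -0.33/2.4 = -0.1375.
Total gain g = -0.2542.
A = 1/(1 + 0.2542) = 0.797.

0.797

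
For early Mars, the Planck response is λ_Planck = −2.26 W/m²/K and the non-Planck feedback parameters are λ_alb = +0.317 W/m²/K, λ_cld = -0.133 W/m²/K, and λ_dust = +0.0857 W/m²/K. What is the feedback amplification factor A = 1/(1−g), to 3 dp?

1.136

Convert to gains: g_alb = 0.317/2.26 = 0.1403; g_cld = -0.133/2.26 = -0.05885; g_dust = 0.0857/2.26 = 0.03792.
Total gain g = 0.11937.
A = 1/(1 − 0.11937) = 1.136.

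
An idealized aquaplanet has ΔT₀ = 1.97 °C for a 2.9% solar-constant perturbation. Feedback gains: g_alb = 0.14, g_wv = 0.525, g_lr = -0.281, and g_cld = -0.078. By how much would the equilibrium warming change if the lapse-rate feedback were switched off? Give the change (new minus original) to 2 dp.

Original: g = 0.306, ΔT = 1.97/(1−0.306) = 2.8386 °C.
Without lapse-rate: g' = 0.587, ΔT' = 1.97/(1−0.587) = 4.7700 °C.
Change = 4.7700 − 2.8386 = 1.93 °C.

1.93 °C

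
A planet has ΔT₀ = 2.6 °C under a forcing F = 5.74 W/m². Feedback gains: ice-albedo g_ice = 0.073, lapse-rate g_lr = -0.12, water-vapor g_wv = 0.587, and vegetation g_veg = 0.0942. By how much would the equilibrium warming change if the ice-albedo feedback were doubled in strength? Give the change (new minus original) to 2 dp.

1.77 °C

Original: g = 0.6342, ΔT = 2.6/(1−0.6342) = 7.1077 °C.
With doubled ice-albedo: g' = 0.7072, ΔT' = 2.6/(1−0.7072) = 8.8798 °C.
Change = 8.8798 − 7.1077 = 1.77 °C.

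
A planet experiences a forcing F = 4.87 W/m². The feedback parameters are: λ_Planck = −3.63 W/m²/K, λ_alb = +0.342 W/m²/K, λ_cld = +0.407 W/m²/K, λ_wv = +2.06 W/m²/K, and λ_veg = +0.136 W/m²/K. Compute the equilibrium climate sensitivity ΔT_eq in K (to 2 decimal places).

Net feedback parameter λ = (−3.63) + (+0.342) + (+0.407) + (+2.06) + (+0.136) = -0.685 W/m²/K.
ΔT = −F/λ = −4.87/(-0.685) = 7.11 K.

7.11 K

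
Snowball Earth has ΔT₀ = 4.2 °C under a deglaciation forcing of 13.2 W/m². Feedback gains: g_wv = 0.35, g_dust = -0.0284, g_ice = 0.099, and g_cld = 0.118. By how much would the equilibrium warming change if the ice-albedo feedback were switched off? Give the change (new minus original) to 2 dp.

-1.61 °C

Original: g = 0.5386, ΔT = 4.2/(1−0.5386) = 9.1027 °C.
Without ice-albedo: g' = 0.4396, ΔT' = 4.2/(1−0.4396) = 7.4946 °C.
Change = 7.4946 − 9.1027 = -1.61 °C.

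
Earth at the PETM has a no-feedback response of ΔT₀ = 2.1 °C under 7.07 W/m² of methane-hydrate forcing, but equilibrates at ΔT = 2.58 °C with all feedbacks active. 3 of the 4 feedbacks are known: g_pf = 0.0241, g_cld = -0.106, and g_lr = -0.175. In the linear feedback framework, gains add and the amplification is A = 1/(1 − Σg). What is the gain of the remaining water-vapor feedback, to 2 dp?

0.44

Amplification A = ΔT/ΔT₀ = 2.58/2.1 = 1.229.
Total gain g = 1 − 1/A = 1 − 1/1.229 = 0.1863.
Known gains sum to 0.0241 − 0.106 − 0.175 = -0.2569.
g_wv = 0.1863 + 0.2569 = 0.44.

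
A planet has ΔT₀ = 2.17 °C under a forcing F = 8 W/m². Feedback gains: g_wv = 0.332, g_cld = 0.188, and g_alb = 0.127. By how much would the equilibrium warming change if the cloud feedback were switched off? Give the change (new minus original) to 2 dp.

-2.14 °C

Original: g = 0.647, ΔT = 2.17/(1−0.647) = 6.1473 °C.
Without cloud: g' = 0.459, ΔT' = 2.17/(1−0.459) = 4.0111 °C.
Change = 4.0111 − 6.1473 = -2.14 °C.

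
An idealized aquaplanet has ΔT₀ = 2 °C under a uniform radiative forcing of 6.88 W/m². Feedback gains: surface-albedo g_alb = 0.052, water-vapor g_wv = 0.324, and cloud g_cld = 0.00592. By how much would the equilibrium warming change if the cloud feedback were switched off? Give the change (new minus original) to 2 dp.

-0.03 °C

Original: g = 0.38192, ΔT = 2/(1−0.38192) = 3.2358 °C.
Without cloud: g' = 0.376, ΔT' = 2/(1−0.376) = 3.2051 °C.
Change = 3.2051 − 3.2358 = -0.03 °C.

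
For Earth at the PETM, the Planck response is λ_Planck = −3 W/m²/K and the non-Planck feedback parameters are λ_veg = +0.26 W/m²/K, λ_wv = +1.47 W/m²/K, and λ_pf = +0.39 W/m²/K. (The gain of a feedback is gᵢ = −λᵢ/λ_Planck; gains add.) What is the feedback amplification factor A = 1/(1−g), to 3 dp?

Convert to gains: g_veg = 0.26/3 = 0.08667; g_wv = 1.47/3 = 0.49; g_pf = 0.39/3 = 0.13.
Total gain g = 0.70667.
A = 1/(1 − 0.70667) = 3.409.

3.409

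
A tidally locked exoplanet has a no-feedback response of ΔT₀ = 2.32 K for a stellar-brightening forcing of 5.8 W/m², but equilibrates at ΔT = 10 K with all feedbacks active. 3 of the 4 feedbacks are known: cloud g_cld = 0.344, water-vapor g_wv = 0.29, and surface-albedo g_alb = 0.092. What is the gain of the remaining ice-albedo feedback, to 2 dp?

0.04

Amplification A = ΔT/ΔT₀ = 10/2.32 = 4.31.
Total gain g = 1 − 1/A = 1 − 1/4.31 = 0.768.
Known gains sum to 0.344 + 0.29 + 0.092 = 0.726.
g_ice = 0.768 − 0.726 = 0.04.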